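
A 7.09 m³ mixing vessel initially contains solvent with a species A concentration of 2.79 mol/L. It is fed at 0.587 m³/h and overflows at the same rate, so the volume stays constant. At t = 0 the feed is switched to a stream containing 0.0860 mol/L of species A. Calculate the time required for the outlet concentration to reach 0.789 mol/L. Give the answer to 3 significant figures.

Species balance: V dC/dt = Q(C_in − C) ⇒ τ = V/Q = 12.078 h.
C(t) = C_in + (C₀ − C_in) e^(−t/τ). Set C = 0.789 and solve for t:
e^(−t/τ) = (C − C_in)/(C₀ − C_in) = (0.789 − 0.0860)/(2.79 − 0.0860) = 0.25999
t = −τ ln(…) = 12.078 × 1.3471 = 16.271 h.

16.3 h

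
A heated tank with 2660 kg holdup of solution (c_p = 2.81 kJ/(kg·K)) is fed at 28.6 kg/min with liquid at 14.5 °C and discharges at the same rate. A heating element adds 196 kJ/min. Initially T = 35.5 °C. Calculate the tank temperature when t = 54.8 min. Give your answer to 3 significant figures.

Energy balance: M c_p dT/dt = ṁ c_p (T_in − T) + 196.
Rearrange: dT/dt = (T_ss − T)/τ with τ = M/ṁ = 93.007 min and T_ss = T_in + Q̇/(ṁ c_p) = 16.939 °C.
Solution: T(t) = T_ss + (T₀ − T_ss) e^(−t/τ).
T(54.8) = 16.939 + (18.561)·e^(−54.8/93.007) = 16.939 + (18.561)·0.55477 = 27.236 °C.

27.2 °C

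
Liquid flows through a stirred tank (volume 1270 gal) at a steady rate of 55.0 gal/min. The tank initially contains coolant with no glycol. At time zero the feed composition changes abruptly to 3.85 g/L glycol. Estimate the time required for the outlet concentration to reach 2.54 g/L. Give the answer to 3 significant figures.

Unsteady species balance (constant V, well mixed): V dC/dt = Q(C_in − C), so τ = V/Q = 23.091 min.
C(t) = C_in + (C₀ − C_in) e^(−t/τ). Set C = 2.54 and solve for t:
e^(−t/τ) = (C − C_in)/(C₀ − C_in) = (2.54 − 3.85)/(0 − 3.85) = 0.34026
t = −τ ln(…) = 23.091 × 1.0780 = 24.893 min.

24.9 min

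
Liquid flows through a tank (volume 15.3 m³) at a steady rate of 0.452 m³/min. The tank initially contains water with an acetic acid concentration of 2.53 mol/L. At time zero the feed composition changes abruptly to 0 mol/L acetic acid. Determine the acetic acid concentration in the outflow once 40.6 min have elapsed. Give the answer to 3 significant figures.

0.762 mol/L

Mass balance on the solute (V constant): V dC/dt = Q(C_in − C).
Rewrite as dC/dt + C/τ = C_in/τ, τ = V/Q = 33.850 min.
C approaches C_in exponentially: C(t) = C_in + (C₀ − C_in) e^(−t/τ).
C(40.6) = 0 + (2.53 − 0)·e^(−40.6/33.850) = 0 + (2.5300)·0.30137 = 0.76246 mol/L.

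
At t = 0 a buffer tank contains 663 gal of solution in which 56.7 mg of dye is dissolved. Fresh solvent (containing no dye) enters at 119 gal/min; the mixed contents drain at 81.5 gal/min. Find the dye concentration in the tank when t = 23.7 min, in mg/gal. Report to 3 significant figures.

0.00576 mg/gal

Let m(t) be the amount of dye. Volume: V(t) = V₀ + (Q_in − Q_out) t = 663 + 37.500 t; V(23.7) = 1551.8 gal.
Solute balance: dm/dt = 0 − Q_out C = −Q_out m/V(t).
Separate: dm/m = −Q_out dt/V(t) ⇒ ln(m/m₀) = −(Q_out/(Q_in−Q_out)) ln(V/V₀).
m = m₀ (V₀/V)^(Q_out/(Q_in−Q_out)) = 56.7 × (663/1551.8)^(2.1733) = 8.9321 mg.
C = m/V = 8.9321/1551.8 = 0.0057561 mg/gal.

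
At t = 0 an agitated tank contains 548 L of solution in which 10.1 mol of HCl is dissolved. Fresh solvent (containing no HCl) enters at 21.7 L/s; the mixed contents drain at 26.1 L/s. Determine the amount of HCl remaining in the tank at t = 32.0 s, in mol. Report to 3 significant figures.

Total volume: dV/dt = Q_in − Q_out = -4.4000 L/s, so V(t) = 548 − 4.4000 t and V(32.0) = 407.20 L.
Species balance (pure solvent in): dm/dt = −Q_out · m/V(t).
dm/m = −Q_out dt/(V₀ − 4.4000 t); integrating gives ln(m/m₀) = −(Q_out/(Q_in−Q_out)) ln(V/V₀).
m = m₀ (V₀/V)^(Q_out/(Q_in−Q_out)) = 10.1 × (548/407.20)^(-5.9318) = 1.7349 mol.

1.73 mol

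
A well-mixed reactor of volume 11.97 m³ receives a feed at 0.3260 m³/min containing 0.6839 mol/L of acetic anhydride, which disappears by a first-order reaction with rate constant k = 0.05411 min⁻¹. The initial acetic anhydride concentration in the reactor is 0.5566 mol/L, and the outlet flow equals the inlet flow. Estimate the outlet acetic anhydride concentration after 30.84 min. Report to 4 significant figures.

Accumulation = in − out − consumed: V dC/dt = Q C_in − Q C − k V C.
This is linear with rate a = Q/V + k = 0.0813448 min⁻¹.
C_ss = Q C_in/(Q + kV) = 0.228974 mol/L; C(t) = C_ss + (C₀ − C_ss) e^(−a t).
C(30.84) = 0.228974 + (0.327626)·e^(−0.0813448·30.84) = 0.228974 + (0.327626)·0.0813762 = 0.255635 mol/L.

0.2556 mol/L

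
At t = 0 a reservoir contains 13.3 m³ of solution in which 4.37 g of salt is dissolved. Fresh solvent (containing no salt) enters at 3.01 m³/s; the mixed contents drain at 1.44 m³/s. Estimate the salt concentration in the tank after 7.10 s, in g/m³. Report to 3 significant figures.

Let m(t) be the amount of salt. Volume: V(t) = V₀ + (Q_in − Q_out) t = 13.3 + 1.5700 t; V(7.10) = 24.447 m³.
No salt enters, so dm/dt = −Q_out · (m/V).
Separate: dm/m = −Q_out dt/V(t) ⇒ ln(m/m₀) = −(Q_out/(Q_in−Q_out)) ln(V/V₀).
m = m₀ (V₀/V)^(Q_out/(Q_in−Q_out)) = 4.37 × (13.3/24.447)^(0.91720) = 2.5003 g.
C = m/V = 2.5003/24.447 = 0.10228 g/m³.

0.102 g/m³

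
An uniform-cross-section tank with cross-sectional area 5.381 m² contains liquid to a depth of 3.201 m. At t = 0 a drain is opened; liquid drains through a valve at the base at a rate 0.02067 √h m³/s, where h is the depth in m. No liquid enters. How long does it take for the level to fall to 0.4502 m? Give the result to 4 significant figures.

With no inflow, A dh/dt = −0.02067 √h.
Separate and integrate: 2(√h − √h₀) = −(0.02067/A) t.
t = 2A(√h₀ − √h)/0.02067 = 2·5.381·(√3.201 − √0.4502)/0.02067
  = 10.7620 × (1.78913 − 0.670969) / 0.02067 = 582.181 s.

582.2 s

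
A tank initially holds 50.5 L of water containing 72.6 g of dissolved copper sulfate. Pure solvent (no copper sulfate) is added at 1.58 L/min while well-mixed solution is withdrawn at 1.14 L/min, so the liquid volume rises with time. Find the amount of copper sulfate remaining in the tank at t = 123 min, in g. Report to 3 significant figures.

Total volume: dV/dt = Q_in − Q_out = 0.44000 L/min, so V(t) = 50.5 + 0.44000 t and V(123) = 104.62 L.
Solute balance: dm/dt = 0 − Q_out C = −Q_out m/V(t).
Separate: dm/m = −Q_out dt/V(t) ⇒ ln(m/m₀) = −(Q_out/(Q_in−Q_out)) ln(V/V₀).
m = m₀ (V₀/V)^(Q_out/(Q_in−Q_out)) = 72.6 × (50.5/104.62)^(2.5909) = 10.999 g.

11.0 g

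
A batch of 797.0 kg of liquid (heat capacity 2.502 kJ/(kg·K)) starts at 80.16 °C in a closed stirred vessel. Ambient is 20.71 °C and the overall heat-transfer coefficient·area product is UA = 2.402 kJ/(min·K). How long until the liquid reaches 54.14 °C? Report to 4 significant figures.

477.9 min

M c_p dT/dt = −UA(T − T_amb).
τ = M c_p/UA = 830.181 min; T_ss = T_amb = 20.7100 °C.
T(t) = T_ss + (T₀ − T_ss)e^(−t/τ); set T = 54.14:
t = −τ ln[(T − T_ss)/(T₀ − T_ss)] = −830.181 · ln(0.562321) = 477.920 min.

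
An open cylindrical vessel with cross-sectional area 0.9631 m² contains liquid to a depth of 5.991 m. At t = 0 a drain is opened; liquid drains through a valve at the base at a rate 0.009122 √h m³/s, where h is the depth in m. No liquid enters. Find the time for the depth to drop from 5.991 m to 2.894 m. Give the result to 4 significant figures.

With no inflow, A dh/dt = −0.009122 √h.
∫ h^(−1/2) dh = −(0.009122/A) ∫ dt, giving 2√h = 2√h₀ − (0.009122/A) t.
t = 2A(√h₀ − √h)/0.009122 = 2·0.9631·(√5.991 − √2.894)/0.009122
  = 1.92620 × (2.44765 − 1.70118) / 0.009122 = 157.626 s.

157.6 s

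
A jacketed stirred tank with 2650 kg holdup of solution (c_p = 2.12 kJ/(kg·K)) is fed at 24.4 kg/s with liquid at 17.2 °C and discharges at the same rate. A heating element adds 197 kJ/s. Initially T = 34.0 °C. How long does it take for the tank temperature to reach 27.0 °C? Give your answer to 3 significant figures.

Energy balance: M c_p dT/dt = ṁ c_p (T_in − T) + 197.
τ = M/ṁ = 108.61 s; T_ss = T_in + Q̇/(ṁ c_p) = 21.008 °C.
T(t) = T_ss + (T₀ − T_ss) e^(−t/τ). Set T = 27.0:
e^(−t/τ) = (27.0 − 21.008)/(34.0 − 21.008) = 0.46119
t = −108.61 · ln(0.46119) = 84.055 s.

84.1 s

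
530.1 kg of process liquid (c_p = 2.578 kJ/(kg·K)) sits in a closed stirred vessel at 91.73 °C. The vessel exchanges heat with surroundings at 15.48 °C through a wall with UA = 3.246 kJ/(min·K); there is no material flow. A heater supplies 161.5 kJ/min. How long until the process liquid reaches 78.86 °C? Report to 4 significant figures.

M c_p dT/dt = −UA(T − T_amb) + Q̇.
τ = M c_p/UA = 421.010 min; T_ss = T_amb + Q̇/UA = 15.48 + 161.5/3.246 = 65.2335 °C.
T(t) = T_ss + (T₀ − T_ss)e^(−t/τ); set T = 78.86:
t = −τ ln[(T − T_ss)/(T₀ − T_ss)] = −421.010 · ln(0.514275) = 279.971 min.

280.0 min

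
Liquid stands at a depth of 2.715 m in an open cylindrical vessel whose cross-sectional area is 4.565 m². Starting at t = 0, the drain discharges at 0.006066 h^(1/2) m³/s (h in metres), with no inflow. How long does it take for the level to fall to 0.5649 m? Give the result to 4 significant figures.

A dh/dt = −Q_out = −0.006066 √h.
∫ h^(−1/2) dh = −(0.006066/A) ∫ dt, giving 2√h = 2√h₀ − (0.006066/A) t.
t = 2A(√h₀ − √h)/0.006066 = 2·4.565·(√2.715 − √0.5649)/0.006066
  = 9.13000 × (1.64773 − 0.751598) / 0.006066 = 1348.77 s.

1349 s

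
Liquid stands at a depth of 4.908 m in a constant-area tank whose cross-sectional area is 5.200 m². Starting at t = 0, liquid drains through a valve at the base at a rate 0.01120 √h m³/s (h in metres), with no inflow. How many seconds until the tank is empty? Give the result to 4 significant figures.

2057 s

With no inflow, A dh/dt = −0.01120 √h.
This is separable: 2 d(√h)/dt = −0.01120/A, so √h = √h₀ − (0.01120/(2A)) t.
Tank is empty when √h = 0: t_empty = 2A√h₀/0.01120.
t_empty = 2·5.200·√4.908/0.01120 = 10.4000·2.21540/0.01120 = 2057.16 s.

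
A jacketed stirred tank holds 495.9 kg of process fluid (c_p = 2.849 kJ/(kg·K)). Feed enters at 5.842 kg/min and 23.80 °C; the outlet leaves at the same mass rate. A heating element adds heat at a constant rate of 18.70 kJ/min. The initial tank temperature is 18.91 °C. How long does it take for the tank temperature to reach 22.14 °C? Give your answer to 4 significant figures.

Energy balance: M c_p dT/dt = ṁ c_p (T_in − T) + 18.70.
τ = M/ṁ = 84.8853 min; T_ss = T_in + Q̇/(ṁ c_p) = 24.9235 °C.
T(t) = T_ss + (T₀ − T_ss) e^(−t/τ). Set T = 22.14:
e^(−t/τ) = (22.14 − 24.9235)/(18.91 − 24.9235) = 0.462879
t = −84.8853 · ln(0.462879) = 65.3864 min.

65.39 min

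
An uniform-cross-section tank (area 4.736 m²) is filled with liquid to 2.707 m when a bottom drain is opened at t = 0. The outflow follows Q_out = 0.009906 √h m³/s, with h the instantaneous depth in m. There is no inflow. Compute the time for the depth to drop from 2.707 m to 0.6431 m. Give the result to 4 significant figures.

Unsteady balance on liquid volume: A dh/dt = −0.009906 √h.
Separate and integrate: 2(√h − √h₀) = −(0.009906/A) t.
t = 2A(√h₀ − √h)/0.009906 = 2·4.736·(√2.707 − √0.6431)/0.009906
  = 9.47200 × (1.64530 − 0.801935) / 0.009906 = 806.412 s.

806.4 s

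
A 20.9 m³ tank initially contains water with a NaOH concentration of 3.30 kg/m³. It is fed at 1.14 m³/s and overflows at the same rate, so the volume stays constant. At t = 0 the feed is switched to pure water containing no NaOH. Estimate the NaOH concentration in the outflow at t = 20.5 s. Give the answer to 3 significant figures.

Unsteady species balance (constant V, well mixed): V dC/dt = Q(C_in − C).
Time constant τ = V/Q = 20.9/1.14 = 18.333 s.
Integrating: C(t) = C_in + (C₀ − C_in) e^(−t/τ).
C(20.5) = 0 + (3.30 − 0)·e^(−20.5/18.333) = 0 + (3.3000)·0.32687 = 1.0787 kg/m³.

1.08 kg/m³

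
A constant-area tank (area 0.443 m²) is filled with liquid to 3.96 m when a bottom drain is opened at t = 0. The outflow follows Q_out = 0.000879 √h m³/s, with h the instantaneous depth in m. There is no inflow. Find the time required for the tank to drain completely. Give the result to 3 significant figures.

Mass balance (ρ constant): A dh/dt = −0.000879 √h.
∫ h^(−1/2) dh = −(0.000879/A) ∫ dt, giving 2√h = 2√h₀ − (0.000879/A) t.
Tank is empty when √h = 0: t_empty = 2A√h₀/0.000879.
t_empty = 2·0.443·√3.96/0.000879 = 0.88600·1.9900/0.000879 = 2005.8 s.

2010 s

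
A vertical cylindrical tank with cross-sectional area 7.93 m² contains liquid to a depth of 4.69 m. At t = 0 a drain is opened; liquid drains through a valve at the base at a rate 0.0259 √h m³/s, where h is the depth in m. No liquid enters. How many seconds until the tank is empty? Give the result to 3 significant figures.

Volume balance on the tank: A dh/dt = −0.0259 √h.
Separate and integrate: 2(√h − √h₀) = −(0.0259/A) t.
Tank is empty when √h = 0: t_empty = 2A√h₀/0.0259.
t_empty = 2·7.93·√4.69/0.0259 = 15.860·2.1656/0.0259 = 1326.1 s.

1330 s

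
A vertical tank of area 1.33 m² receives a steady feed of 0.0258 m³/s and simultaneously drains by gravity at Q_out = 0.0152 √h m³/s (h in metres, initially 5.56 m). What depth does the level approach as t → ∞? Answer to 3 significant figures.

2.88 m

Accumulation of liquid (constant cross-section A): A dh/dt = Q_in − 0.0152 √h. At steady state dh/dt = 0:
Q_in = 0.0152 √h_ss ⇒ √h_ss = 0.0258/0.0152 = 1.6974.
h_ss = 1.6974² = 2.8811 m. (Since h₀ = 5.56 m > h_ss, the level will fall toward this value.)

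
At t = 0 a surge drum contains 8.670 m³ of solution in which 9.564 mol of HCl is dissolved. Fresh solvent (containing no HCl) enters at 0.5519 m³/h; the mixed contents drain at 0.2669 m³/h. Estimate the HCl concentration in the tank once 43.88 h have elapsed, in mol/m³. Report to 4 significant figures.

Let m(t) be the amount of HCl. Volume: V(t) = V₀ + (Q_in − Q_out) t = 8.670 + 0.285000 t; V(43.88) = 21.1758 m³.
Solute balance: dm/dt = 0 − Q_out C = −Q_out m/V(t).
Separate: dm/m = −Q_out dt/V(t) ⇒ ln(m/m₀) = −(Q_out/(Q_in−Q_out)) ln(V/V₀).
m = m₀ (V₀/V)^(Q_out/(Q_in−Q_out)) = 9.564 × (8.670/21.1758)^(0.936491) = 4.14428 mol.
C = m/V = 4.14428/21.1758 = 0.195708 mol/m³.

0.1957 mol/m³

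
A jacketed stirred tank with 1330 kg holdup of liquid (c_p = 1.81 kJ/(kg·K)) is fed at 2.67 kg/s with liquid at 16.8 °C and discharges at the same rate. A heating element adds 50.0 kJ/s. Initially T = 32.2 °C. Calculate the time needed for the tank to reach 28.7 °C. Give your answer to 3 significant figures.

Unsteady energy balance on the tank contents: M c_p dT/dt = ṁ c_p (T_in − T) + 50.0.
τ = M/ṁ = 498.13 s; T_ss = T_in + Q̇/(ṁ c_p) = 27.146 °C.
T(t) = T_ss + (T₀ − T_ss) e^(−t/τ). Set T = 28.7:
e^(−t/τ) = (28.7 − 27.146)/(32.2 − 27.146) = 0.30745
t = −498.13 · ln(0.30745) = 587.51 s.

588 s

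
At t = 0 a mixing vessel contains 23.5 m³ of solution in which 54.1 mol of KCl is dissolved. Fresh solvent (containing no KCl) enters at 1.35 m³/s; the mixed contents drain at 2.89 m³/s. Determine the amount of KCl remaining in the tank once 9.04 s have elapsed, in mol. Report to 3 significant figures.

Let m(t) be the amount of KCl. Volume: V(t) = V₀ + (Q_in − Q_out) t = 23.5 − 1.5400 t; V(9.04) = 9.5784 m³.
No KCl enters, so dm/dt = −Q_out · (m/V).
dm/m = −Q_out dt/(V₀ − 1.5400 t); integrating gives ln(m/m₀) = −(Q_out/(Q_in−Q_out)) ln(V/V₀).
m = m₀ (V₀/V)^(Q_out/(Q_in−Q_out)) = 54.1 × (23.5/9.5784)^(-1.8766) = 10.040 mol.

10.0 mol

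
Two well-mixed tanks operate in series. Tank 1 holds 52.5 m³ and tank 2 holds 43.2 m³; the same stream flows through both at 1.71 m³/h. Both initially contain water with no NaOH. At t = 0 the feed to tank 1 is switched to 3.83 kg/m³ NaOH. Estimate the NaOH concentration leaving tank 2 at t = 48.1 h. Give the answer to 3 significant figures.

Time constants: τᵢ = Vᵢ/Q for each well-mixed tank.
τ₁ = 52.5/1.71 = 30.702 h; τ₂ = 43.2/1.71 = 25.263 h.
Solving the cascade with C₁(0)=C₂(0)=0 gives C₂(t) = C_in[1 − (τ₁ e^(−t/τ₁) − τ₂ e^(−t/τ₂))/(τ₁ − τ₂)].
At t = 48.1: e^(−t/τ₁) = 0.20874, e^(−t/τ₂) = 0.14898.
C₂ = 3.83·[1 − (30.702·0.20874 − 25.263·0.14898)/(5.4386)] = 3.83·0.51368 = 1.9674 kg/m³.

1.97 kg/m³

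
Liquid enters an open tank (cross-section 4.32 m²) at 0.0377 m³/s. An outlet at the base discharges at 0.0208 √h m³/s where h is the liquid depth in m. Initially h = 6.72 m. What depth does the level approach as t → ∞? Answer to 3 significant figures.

3.29 m

Level balance: A dh/dt = 0.0377 − 0.0208 √h. Setting dh/dt = 0:
Q_in = 0.0208 √h_ss ⇒ √h_ss = 0.0377/0.0208 = 1.8125.
h_ss = 1.8125² = 3.2852 m. (Since h₀ = 6.72 m > h_ss, the level will fall toward this value.)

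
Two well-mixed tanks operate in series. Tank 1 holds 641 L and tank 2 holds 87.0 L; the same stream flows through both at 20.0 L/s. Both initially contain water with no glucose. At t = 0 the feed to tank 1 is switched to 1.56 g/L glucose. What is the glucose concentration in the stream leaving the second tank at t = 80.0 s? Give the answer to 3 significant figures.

1.41 g/L

Each tank obeys Vᵢ dCᵢ/dt = Q(Cᵢ₋₁ − Cᵢ), so τᵢ = Vᵢ/Q.
τ₁ = 641/20.0 = 32.050 s; τ₂ = 87.0/20.0 = 4.3500 s.
Tank 1: C₁ = C_in(1 − e^(−t/τ₁)). Tank 2 (τ₁ ≠ τ₂): C₂ = C_in[1 − (τ₁ e^(−t/τ₁) − τ₂ e^(−t/τ₂))/(τ₁ − τ₂)].
At t = 80.0: e^(−t/τ₁) = 0.082406, e^(−t/τ₂) = 1.0303e-08.
C₂ = 1.56·[1 − (32.050·0.082406 − 4.3500·1.0303e-08)/(27.700)] = 1.56·0.90465 = 1.4113 g/L.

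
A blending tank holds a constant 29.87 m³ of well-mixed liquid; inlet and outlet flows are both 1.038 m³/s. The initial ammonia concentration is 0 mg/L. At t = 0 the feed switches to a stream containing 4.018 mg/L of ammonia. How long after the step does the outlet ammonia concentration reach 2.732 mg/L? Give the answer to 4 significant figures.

Unsteady species balance (constant V, well mixed): V dC/dt = Q(C_in − C), so τ = V/Q = 28.7765 s.
C(t) = C_in + (C₀ − C_in) e^(−t/τ). Set C = 2.732 and solve for t:
e^(−t/τ) = (C − C_in)/(C₀ − C_in) = (2.732 − 4.018)/(0 − 4.018) = 0.320060
t = −τ ln(…) = 28.7765 × 1.13925 = 32.7836 s.

32.78 s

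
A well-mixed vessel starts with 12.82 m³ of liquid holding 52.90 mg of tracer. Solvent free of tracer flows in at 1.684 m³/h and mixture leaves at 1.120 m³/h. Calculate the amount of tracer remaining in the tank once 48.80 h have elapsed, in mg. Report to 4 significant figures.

Let m(t) be the amount of tracer. Volume: V(t) = V₀ + (Q_in − Q_out) t = 12.82 + 0.564000 t; V(48.80) = 40.3432 m³.
Solute balance: dm/dt = 0 − Q_out C = −Q_out m/V(t).
dm/m = −Q_out dt/(V₀ + 0.564000 t); integrating gives ln(m/m₀) = −(Q_out/(Q_in−Q_out)) ln(V/V₀).
m = m₀ (V₀/V)^(Q_out/(Q_in−Q_out)) = 52.90 × (12.82/40.3432)^(1.98582) = 5.42942 mg.

5.429 mg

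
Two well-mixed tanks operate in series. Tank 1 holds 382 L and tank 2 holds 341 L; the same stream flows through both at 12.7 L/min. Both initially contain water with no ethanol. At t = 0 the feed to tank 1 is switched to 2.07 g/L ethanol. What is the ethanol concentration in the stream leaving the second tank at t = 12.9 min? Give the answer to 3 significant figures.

Species balance on tank i: dCᵢ/dt = (Cᵢ₋₁ − Cᵢ)/τᵢ with τᵢ = Vᵢ/Q.
τ₁ = 382/12.7 = 30.079 min; τ₂ = 341/12.7 = 26.850 min.
Solving the cascade with C₁(0)=C₂(0)=0 gives C₂(t) = C_in[1 − (τ₁ e^(−t/τ₁) − τ₂ e^(−t/τ₂))/(τ₁ − τ₂)].
At t = 12.9: e^(−t/τ₁) = 0.65124, e^(−t/τ₂) = 0.61851.
C₂ = 2.07·[1 − (30.079·0.65124 − 26.850·0.61851)/(3.2283)] = 2.07·0.076536 = 0.15843 g/L.

0.158 g/L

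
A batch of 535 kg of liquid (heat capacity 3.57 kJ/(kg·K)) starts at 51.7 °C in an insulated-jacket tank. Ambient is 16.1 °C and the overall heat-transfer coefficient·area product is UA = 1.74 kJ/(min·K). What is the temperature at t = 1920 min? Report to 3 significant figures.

M c_p dT/dt = −UA(T − T_amb).
dT/dt = (T_ss − T)/τ with T_ss = T_amb = 16.100 °C, τ = M c_p/UA = 535·3.57/1.74 = 1097.7 min.
Integrating: T(t) = T_ss + (T₀ − T_ss) e^(−t/τ).
T(1920) = 16.100 + (35.600)·0.17392 = 22.292 °C.

22.3 °C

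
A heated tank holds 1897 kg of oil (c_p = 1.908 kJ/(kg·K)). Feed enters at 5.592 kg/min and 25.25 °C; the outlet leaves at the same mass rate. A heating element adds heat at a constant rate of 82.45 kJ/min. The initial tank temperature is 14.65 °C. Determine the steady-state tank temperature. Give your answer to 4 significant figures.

32.98 °C

M c_p dT/dt = ṁ c_p (T_in − T) + Q̇.
At steady state dT/dt = 0 ⇒ T_ss = T_in + Q̇/(ṁ c_p) = 25.25 + 82.45/(5.592·1.908) = 32.9776 °C.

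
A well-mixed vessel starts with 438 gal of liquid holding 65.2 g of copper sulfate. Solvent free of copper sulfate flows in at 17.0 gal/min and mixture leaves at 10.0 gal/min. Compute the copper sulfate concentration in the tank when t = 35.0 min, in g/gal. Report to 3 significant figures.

0.0506 g/gal

Total volume: dV/dt = Q_in − Q_out = 7.0000 gal/min, so V(t) = 438 + 7.0000 t and V(35.0) = 683.00 gal.
Species balance (pure solvent in): dm/dt = −Q_out · m/V(t).
dm/m = −Q_out dt/(V₀ + 7.0000 t); integrating gives ln(m/m₀) = −(Q_out/(Q_in−Q_out)) ln(V/V₀).
m = m₀ (V₀/V)^(Q_out/(Q_in−Q_out)) = 65.2 × (438/683.00)^(1.4286) = 34.563 g.
C = m/V = 34.563/683.00 = 0.050604 g/gal.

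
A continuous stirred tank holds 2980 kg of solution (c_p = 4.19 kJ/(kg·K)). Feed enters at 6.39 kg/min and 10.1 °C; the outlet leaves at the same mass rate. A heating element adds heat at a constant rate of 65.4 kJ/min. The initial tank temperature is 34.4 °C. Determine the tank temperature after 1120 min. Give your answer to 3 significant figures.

M c_p dT/dt = ṁ c_p (T_in − T) + Q̇.
Rearrange: dT/dt = (T_ss − T)/τ with τ = M/ṁ = 466.35 min and T_ss = T_in + Q̇/(ṁ c_p) = 12.543 °C.
T approaches T_ss exponentially: T(t) = T_ss + (T₀ − T_ss) e^(−t/τ).
T(1120) = 12.543 + (21.857)·e^(−1120/466.35) = 12.543 + (21.857)·0.090572 = 14.522 °C.

14.5 °C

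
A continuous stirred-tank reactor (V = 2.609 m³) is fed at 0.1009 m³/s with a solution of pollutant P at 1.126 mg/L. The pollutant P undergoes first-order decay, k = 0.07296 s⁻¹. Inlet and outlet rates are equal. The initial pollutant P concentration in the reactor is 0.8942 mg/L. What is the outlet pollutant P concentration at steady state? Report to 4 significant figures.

V dC/dt = Q(C_in − C) − k V C.
At steady state: 0 = Q C_in − (Q + kV) C_ss, so C_ss = Q C_in/(Q + kV).
C_ss = 0.1009·1.126/(0.1009 + 0.07296·2.609) = 0.113613/0.291253 = 0.390085 mg/L.

0.3901 mg/L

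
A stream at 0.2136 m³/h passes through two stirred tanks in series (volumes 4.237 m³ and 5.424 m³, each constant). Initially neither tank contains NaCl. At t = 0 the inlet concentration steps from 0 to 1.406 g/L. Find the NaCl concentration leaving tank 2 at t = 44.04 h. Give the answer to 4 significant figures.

0.8169 g/L

Time constants: τᵢ = Vᵢ/Q for each well-mixed tank.
τ₁ = 4.237/0.2136 = 19.8361 h; τ₂ = 5.424/0.2136 = 25.3933 h.
Solving the cascade with C₁(0)=C₂(0)=0 gives C₂(t) = C_in[1 − (τ₁ e^(−t/τ₁) − τ₂ e^(−t/τ₂))/(τ₁ − τ₂)].
At t = 44.04: e^(−t/τ₁) = 0.108589, e^(−t/τ₂) = 0.176520.
C₂ = 1.406·[1 − (19.8361·0.108589 − 25.3933·0.176520)/(-5.55712)] = 1.406·0.580996 = 0.816881 g/L.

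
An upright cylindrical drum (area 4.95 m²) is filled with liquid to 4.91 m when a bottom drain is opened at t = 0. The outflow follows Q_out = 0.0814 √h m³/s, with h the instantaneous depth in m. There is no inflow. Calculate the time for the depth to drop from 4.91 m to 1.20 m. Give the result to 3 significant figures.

136 s

Accumulation of liquid (constant cross-section A): A dh/dt = −0.0814 √h.
∫ h^(−1/2) dh = −(0.0814/A) ∫ dt, giving 2√h = 2√h₀ − (0.0814/A) t.
t = 2A(√h₀ − √h)/0.0814 = 2·4.95·(√4.91 − √1.20)/0.0814
  = 9.9000 × (2.2159 − 1.0954) / 0.0814 = 136.27 s.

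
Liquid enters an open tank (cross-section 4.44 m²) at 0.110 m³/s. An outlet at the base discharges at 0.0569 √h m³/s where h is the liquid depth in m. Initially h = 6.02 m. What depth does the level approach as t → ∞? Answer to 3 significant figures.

Unsteady balance on liquid volume: A dh/dt = Q_in − 0.0569 √h. At steady state dh/dt = 0:
Q_in = 0.0569 √h_ss ⇒ √h_ss = 0.110/0.0569 = 1.9332.
h_ss = 1.9332² = 3.7373 m. (Since h₀ = 6.02 m > h_ss, the level will fall toward this value.)

3.74 m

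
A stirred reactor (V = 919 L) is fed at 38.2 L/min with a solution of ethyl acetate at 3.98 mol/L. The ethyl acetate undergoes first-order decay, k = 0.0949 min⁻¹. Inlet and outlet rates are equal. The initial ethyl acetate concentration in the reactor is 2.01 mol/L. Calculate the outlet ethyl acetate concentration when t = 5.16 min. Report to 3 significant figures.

1.61 mol/L

V dC/dt = Q(C_in − C) − k V C.
This is linear with rate a = Q/V + k = 0.13647 min⁻¹.
C_ss = Q C_in/(Q + kV) = 1.2123 mol/L; C(t) = C_ss + (C₀ − C_ss) e^(−a t).
C(5.16) = 1.2123 + (0.79772)·e^(−0.13647·5.16) = 1.2123 + (0.79772)·0.49452 = 1.6068 mol/L.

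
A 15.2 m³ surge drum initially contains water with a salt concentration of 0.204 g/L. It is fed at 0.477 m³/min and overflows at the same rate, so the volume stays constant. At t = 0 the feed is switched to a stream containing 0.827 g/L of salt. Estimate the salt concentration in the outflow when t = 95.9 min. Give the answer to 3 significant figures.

0.796 g/L

Species balance on the tank: V dC/dt = Q(C_in − C).
Time constant τ = V/Q = 15.2/0.477 = 31.866 min.
Integrating: C(t) = C_in + (C₀ − C_in) e^(−t/τ).
C(95.9) = 0.827 + (0.204 − 0.827)·e^(−95.9/31.866) = 0.827 + (-0.62300)·0.049317 = 0.79628 g/L.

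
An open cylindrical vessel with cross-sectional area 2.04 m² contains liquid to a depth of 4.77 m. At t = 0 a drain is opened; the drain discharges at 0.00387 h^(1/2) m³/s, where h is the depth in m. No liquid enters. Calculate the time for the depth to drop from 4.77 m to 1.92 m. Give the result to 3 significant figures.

842 s

A dh/dt = −Q_out = −0.00387 √h.
Separate and integrate: 2(√h − √h₀) = −(0.00387/A) t.
t = 2A(√h₀ − √h)/0.00387 = 2·2.04·(√4.77 − √1.92)/0.00387
  = 4.0800 × (2.1840 − 1.3856) / 0.00387 = 841.72 s.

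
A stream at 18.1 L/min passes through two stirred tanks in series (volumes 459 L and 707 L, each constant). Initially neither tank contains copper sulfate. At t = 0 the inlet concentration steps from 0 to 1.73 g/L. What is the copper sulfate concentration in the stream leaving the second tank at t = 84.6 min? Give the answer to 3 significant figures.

Species balance on tank i: dCᵢ/dt = (Cᵢ₋₁ − Cᵢ)/τᵢ with τᵢ = Vᵢ/Q.
τ₁ = 459/18.1 = 25.359 min; τ₂ = 707/18.1 = 39.061 min.
Solving the cascade with C₁(0)=C₂(0)=0 gives C₂(t) = C_in[1 − (τ₁ e^(−t/τ₁) − τ₂ e^(−t/τ₂))/(τ₁ − τ₂)].
At t = 84.6: e^(−t/τ₁) = 0.035576, e^(−t/τ₂) = 0.11465.
C₂ = 1.73·[1 − (25.359·0.035576 − 39.061·0.11465)/(-13.702)] = 1.73·0.73899 = 1.2785 g/L.

1.28 g/L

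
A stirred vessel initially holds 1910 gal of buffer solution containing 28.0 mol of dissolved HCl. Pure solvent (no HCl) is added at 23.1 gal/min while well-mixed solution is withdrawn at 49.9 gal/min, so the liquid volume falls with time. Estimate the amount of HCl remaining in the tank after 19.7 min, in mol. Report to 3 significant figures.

15.3 mol

Total volume: dV/dt = Q_in − Q_out = -26.800 gal/min, so V(t) = 1910 − 26.800 t and V(19.7) = 1382.0 gal.
No HCl enters, so dm/dt = −Q_out · (m/V).
dm/m = −Q_out dt/(V₀ − 26.800 t); integrating gives ln(m/m₀) = −(Q_out/(Q_in−Q_out)) ln(V/V₀).
m = m₀ (V₀/V)^(Q_out/(Q_in−Q_out)) = 28.0 × (1910/1382.0)^(-1.8619) = 15.330 mol.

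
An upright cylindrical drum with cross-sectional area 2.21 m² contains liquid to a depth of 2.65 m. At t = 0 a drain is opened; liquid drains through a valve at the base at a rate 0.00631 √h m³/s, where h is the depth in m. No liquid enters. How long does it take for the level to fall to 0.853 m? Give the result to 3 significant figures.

493 s

With no inflow, A dh/dt = −0.00631 √h.
This is separable: 2 d(√h)/dt = −0.00631/A, so √h = √h₀ − (0.00631/(2A)) t.
t = 2A(√h₀ − √h)/0.00631 = 2·2.21·(√2.65 − √0.853)/0.00631
  = 4.4200 × (1.6279 − 0.92358) / 0.00631 = 493.35 s.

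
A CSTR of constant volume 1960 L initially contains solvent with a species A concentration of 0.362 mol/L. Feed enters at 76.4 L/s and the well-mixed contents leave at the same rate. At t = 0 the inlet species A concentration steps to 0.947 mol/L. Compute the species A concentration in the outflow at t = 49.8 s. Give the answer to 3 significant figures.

Accumulation = in − out for the solute gives V dC/dt = Q(C_in − C).
So dC/dt = (C_in − C)/τ with τ = V/Q = 1960/76.4 = 25.654 s.
This is linear first-order; C(t) = C_in + (C₀ − C_in) e^(−t/τ).
C(49.8) = 0.947 + (0.362 − 0.947)·e^(−49.8/25.654) = 0.947 + (-0.58500)·0.14353 = 0.86303 mol/L.

0.863 mol/L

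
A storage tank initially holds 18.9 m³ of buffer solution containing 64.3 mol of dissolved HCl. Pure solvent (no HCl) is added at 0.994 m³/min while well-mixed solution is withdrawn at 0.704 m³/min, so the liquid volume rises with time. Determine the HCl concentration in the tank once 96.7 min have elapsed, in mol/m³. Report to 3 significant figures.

0.150 mol/m³

Let m(t) be the amount of HCl. Volume: V(t) = V₀ + (Q_in − Q_out) t = 18.9 + 0.29000 t; V(96.7) = 46.943 m³.
Species balance (pure solvent in): dm/dt = −Q_out · m/V(t).
dm/m = −Q_out dt/(V₀ + 0.29000 t); integrating gives ln(m/m₀) = −(Q_out/(Q_in−Q_out)) ln(V/V₀).
m = m₀ (V₀/V)^(Q_out/(Q_in−Q_out)) = 64.3 × (18.9/46.943)^(2.4276) = 7.0640 mol.
C = m/V = 7.0640/46.943 = 0.15048 mol/m³.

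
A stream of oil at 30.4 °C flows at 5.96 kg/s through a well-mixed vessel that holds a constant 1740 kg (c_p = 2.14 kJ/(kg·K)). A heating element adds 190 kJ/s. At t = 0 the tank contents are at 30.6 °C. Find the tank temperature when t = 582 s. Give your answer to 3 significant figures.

43.3 °C

First-law balance (no shaft work): M c_p dT/dt = ṁ c_p (T_in − T) + 190.
Rearrange: dT/dt = (T_ss − T)/τ with τ = M/ṁ = 291.95 s and T_ss = T_in + Q̇/(ṁ c_p) = 45.297 °C.
This is linear first-order; T(t) = T_ss + (T₀ − T_ss) e^(−t/τ).
T(582) = 45.297 + (-14.697)·e^(−582/291.95) = 45.297 + (-14.697)·0.13622 = 43.295 °C.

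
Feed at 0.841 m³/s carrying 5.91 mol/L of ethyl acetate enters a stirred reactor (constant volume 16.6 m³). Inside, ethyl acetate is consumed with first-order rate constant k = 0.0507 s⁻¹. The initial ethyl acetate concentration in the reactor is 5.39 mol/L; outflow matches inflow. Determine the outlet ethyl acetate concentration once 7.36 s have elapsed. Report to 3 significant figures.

4.11 mol/L

Species balance: V dC/dt = Q C_in − Q C − k V C.
dC/dt = (Q/V) C_in − (Q/V + k) C; effective rate a = Q/V + k = 0.050663 + 0.0507 = 0.10136 s⁻¹.
C_ss = Q C_in/(Q + kV) = 2.9539 mol/L; C(t) = C_ss + (C₀ − C_ss) e^(−a t).
C(7.36) = 2.9539 + (2.4361)·e^(−0.10136·7.36) = 2.9539 + (2.4361)·0.47425 = 4.1092 mol/L.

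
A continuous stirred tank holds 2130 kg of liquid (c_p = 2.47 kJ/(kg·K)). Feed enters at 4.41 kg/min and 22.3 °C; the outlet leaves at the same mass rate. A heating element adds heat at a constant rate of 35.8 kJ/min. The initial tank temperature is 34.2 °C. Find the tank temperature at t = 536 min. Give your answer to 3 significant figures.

First-law balance (no shaft work): M c_p dT/dt = ṁ c_p (T_in − T) + 35.8.
Rearrange: dT/dt = (T_ss − T)/τ with τ = M/ṁ = 482.99 min and T_ss = T_in + Q̇/(ṁ c_p) = 25.587 °C.
Integrating: T(t) = T_ss + (T₀ − T_ss) e^(−t/τ).
T(536) = 25.587 + (8.6134)·e^(−536/482.99) = 25.587 + (8.6134)·0.32964 = 28.426 °C.

28.4 °C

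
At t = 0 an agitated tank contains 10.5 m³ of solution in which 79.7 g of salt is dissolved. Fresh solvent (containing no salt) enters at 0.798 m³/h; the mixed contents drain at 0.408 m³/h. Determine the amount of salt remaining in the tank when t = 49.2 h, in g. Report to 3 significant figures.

26.9 g

Let m(t) be the amount of salt. Volume: V(t) = V₀ + (Q_in − Q_out) t = 10.5 + 0.39000 t; V(49.2) = 29.688 m³.
Species balance (pure solvent in): dm/dt = −Q_out · m/V(t).
dm/m = −Q_out dt/(V₀ + 0.39000 t); integrating gives ln(m/m₀) = −(Q_out/(Q_in−Q_out)) ln(V/V₀).
m = m₀ (V₀/V)^(Q_out/(Q_in−Q_out)) = 79.7 × (10.5/29.688)^(1.0462) = 26.868 g.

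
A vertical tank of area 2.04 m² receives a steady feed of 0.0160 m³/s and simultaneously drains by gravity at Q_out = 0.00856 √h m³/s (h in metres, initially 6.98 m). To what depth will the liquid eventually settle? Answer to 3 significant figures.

Level balance: A dh/dt = 0.0160 − 0.00856 √h. Setting dh/dt = 0:
Q_in = 0.00856 √h_ss ⇒ √h_ss = 0.0160/0.00856 = 1.8692.
h_ss = 1.8692² = 3.4938 m. (Since h₀ = 6.98 m > h_ss, the level will fall toward this value.)

3.49 m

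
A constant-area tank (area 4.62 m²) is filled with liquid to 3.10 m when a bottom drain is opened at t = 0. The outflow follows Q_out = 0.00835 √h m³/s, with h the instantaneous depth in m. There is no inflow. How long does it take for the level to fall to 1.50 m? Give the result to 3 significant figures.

A dh/dt = −Q_out = −0.00835 √h.
∫ h^(−1/2) dh = −(0.00835/A) ∫ dt, giving 2√h = 2√h₀ − (0.00835/A) t.
t = 2A(√h₀ − √h)/0.00835 = 2·4.62·(√3.10 − √1.50)/0.00835
  = 9.2400 × (1.7607 − 1.2247) / 0.00835 = 593.06 s.

593 s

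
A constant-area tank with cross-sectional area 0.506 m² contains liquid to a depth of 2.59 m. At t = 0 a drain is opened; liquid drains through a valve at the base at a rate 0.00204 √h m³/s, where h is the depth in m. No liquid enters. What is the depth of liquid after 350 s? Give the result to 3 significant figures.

0.817 m

Accumulation of liquid (constant cross-section A): A dh/dt = −0.00204 √h.
∫ h^(−1/2) dh = −(0.00204/A) ∫ dt, giving 2√h = 2√h₀ − (0.00204/A) t.
√h = √2.59 − 0.00204·350/(2·0.506) = 1.6093 − 0.70553 = 0.90381.
h = 0.90381² = 0.81688 m.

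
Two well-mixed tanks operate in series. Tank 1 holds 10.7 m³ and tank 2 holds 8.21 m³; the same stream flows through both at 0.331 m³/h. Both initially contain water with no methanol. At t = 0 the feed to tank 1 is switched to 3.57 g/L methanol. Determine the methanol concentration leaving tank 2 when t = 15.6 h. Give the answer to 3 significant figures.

0.377 g/L

Time constants: τᵢ = Vᵢ/Q for each well-mixed tank.
τ₁ = 10.7/0.331 = 32.326 h; τ₂ = 8.21/0.331 = 24.804 h.
Solving the cascade with C₁(0)=C₂(0)=0 gives C₂(t) = C_in[1 − (τ₁ e^(−t/τ₁) − τ₂ e^(−t/τ₂))/(τ₁ − τ₂)].
At t = 15.6: e^(−t/τ₁) = 0.61719, e^(−t/τ₂) = 0.53316.
C₂ = 3.57·[1 − (32.326·0.61719 − 24.804·0.53316)/(7.5227)] = 3.57·0.10574 = 0.37749 g/L.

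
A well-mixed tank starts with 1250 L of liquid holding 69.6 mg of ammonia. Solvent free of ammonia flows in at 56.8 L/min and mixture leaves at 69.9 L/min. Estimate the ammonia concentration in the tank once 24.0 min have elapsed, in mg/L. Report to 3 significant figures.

0.0159 mg/L

Total volume: dV/dt = Q_in − Q_out = -13.100 L/min, so V(t) = 1250 − 13.100 t and V(24.0) = 935.60 L.
Species balance (pure solvent in): dm/dt = −Q_out · m/V(t).
Separate: dm/m = −Q_out dt/V(t) ⇒ ln(m/m₀) = −(Q_out/(Q_in−Q_out)) ln(V/V₀).
m = m₀ (V₀/V)^(Q_out/(Q_in−Q_out)) = 69.6 × (1250/935.60)^(-5.3359) = 14.834 mg.
C = m/V = 14.834/935.60 = 0.015855 mg/L.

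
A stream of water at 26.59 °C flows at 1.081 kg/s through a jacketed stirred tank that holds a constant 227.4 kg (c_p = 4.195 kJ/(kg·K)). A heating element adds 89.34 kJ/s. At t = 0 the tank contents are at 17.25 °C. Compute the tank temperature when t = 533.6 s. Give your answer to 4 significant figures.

M c_p dT/dt = ṁ c_p (T_in − T) + Q̇.
Rearrange: dT/dt = (T_ss − T)/τ with τ = M/ṁ = 210.361 s and T_ss = T_in + Q̇/(ṁ c_p) = 46.2910 °C.
Integrating: T(t) = T_ss + (T₀ − T_ss) e^(−t/τ).
T(533.6) = 46.2910 + (-29.0410)·e^(−533.6/210.361) = 46.2910 + (-29.0410)·0.0791354 = 43.9928 °C.

43.99 °C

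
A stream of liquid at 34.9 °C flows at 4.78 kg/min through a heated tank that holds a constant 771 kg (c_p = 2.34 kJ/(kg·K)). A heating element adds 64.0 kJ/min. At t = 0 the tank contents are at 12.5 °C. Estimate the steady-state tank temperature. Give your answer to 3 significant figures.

Energy balance: M c_p dT/dt = ṁ c_p (T_in − T) + 64.0.
At steady state dT/dt = 0 ⇒ T_ss = T_in + Q̇/(ṁ c_p) = 34.9 + 64.0/(4.78·2.34) = 40.622 °C.

40.6 °C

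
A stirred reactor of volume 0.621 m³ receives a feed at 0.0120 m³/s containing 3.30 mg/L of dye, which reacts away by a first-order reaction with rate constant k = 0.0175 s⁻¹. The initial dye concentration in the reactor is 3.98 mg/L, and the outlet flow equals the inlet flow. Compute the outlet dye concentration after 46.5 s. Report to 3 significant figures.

2.14 mg/L

Species balance: V dC/dt = Q C_in − Q C − k V C.
This is linear with rate a = Q/V + k = 0.036824 s⁻¹.
C_ss = Q C_in/(Q + kV) = 1.7317 mg/L; C(t) = C_ss + (C₀ − C_ss) e^(−a t).
C(46.5) = 1.7317 + (2.2483)·e^(−0.036824·46.5) = 1.7317 + (2.2483)·0.18045 = 2.1374 mg/L.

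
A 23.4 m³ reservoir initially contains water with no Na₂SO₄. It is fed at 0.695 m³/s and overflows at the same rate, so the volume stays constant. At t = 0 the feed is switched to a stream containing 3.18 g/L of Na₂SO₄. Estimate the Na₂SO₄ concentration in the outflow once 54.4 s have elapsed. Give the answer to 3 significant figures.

Accumulation = in − out for the solute gives V dC/dt = Q(C_in − C).
Time constant τ = V/Q = 23.4/0.695 = 33.669 s.
Integrating: C(t) = C_in + (C₀ − C_in) e^(−t/τ).
C(54.4) = 3.18 + (0 − 3.18)·e^(−54.4/33.669) = 3.18 + (-3.1800)·0.19875 = 2.5480 g/L.

2.55 g/L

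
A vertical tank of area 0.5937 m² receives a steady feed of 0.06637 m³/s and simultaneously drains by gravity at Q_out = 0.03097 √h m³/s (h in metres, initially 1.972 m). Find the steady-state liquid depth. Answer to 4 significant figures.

Level balance: A dh/dt = 0.06637 − 0.03097 √h. Setting dh/dt = 0:
Q_in = 0.03097 √h_ss ⇒ √h_ss = 0.06637/0.03097 = 2.14304.
h_ss = 2.14304² = 4.59263 m. (Since h₀ = 1.972 m < h_ss, the level will rise toward this value.)

4.593 m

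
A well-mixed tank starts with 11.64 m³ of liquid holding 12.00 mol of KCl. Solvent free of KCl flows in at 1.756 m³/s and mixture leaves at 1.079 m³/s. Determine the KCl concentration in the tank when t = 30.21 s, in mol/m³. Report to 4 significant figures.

0.07427 mol/m³

Let m(t) be the amount of KCl. Volume: V(t) = V₀ + (Q_in − Q_out) t = 11.64 + 0.677000 t; V(30.21) = 32.0922 m³.
No KCl enters, so dm/dt = −Q_out · (m/V).
Separate: dm/m = −Q_out dt/V(t) ⇒ ln(m/m₀) = −(Q_out/(Q_in−Q_out)) ln(V/V₀).
m = m₀ (V₀/V)^(Q_out/(Q_in−Q_out)) = 12.00 × (11.64/32.0922)^(1.59380) = 2.38342 mol.
C = m/V = 2.38342/32.0922 = 0.0742679 mol/m³.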